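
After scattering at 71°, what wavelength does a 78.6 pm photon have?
80.2364 pm

Using the Compton scattering formula:
λ' = λ + Δλ = λ + λ_C(1 - cos θ)

Given:
- Initial wavelength λ = 78.6 pm
- Scattering angle θ = 71°
- Compton wavelength λ_C ≈ 2.4263 pm

Calculate the shift:
Δλ = 2.4263 × (1 - cos(71°))
Δλ = 2.4263 × 0.6744
Δλ = 1.6364 pm

Final wavelength:
λ' = 78.6 + 1.6364 = 80.2364 pm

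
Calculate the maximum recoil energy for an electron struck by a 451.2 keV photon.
288.0736 keV

Maximum energy transfer occurs at θ = 180° (backscattering).

Initial photon: E₀ = 451.2 keV → λ₀ = 2.7479 pm

Maximum Compton shift (at 180°):
Δλ_max = 2λ_C = 2 × 2.4263 = 4.8526 pm

Final wavelength:
λ' = 2.7479 + 4.8526 = 7.6005 pm

Minimum photon energy (maximum energy to electron):
E'_min = hc/λ' = 163.1264 keV

Maximum electron kinetic energy:
K_max = E₀ - E'_min = 451.2000 - 163.1264 = 288.0736 keV

(Intermediate values are shown rounded; full precision is carried through to the final answer.)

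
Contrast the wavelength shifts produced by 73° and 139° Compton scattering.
139° produces the larger shift by a factor of 2.480

Calculate both shifts using Δλ = λ_C(1 - cos θ):

For θ₁ = 73°:
Δλ₁ = 2.4263 × (1 - cos(73°))
Δλ₁ = 2.4263 × 0.7076
Δλ₁ = 1.7169 pm

For θ₂ = 139°:
Δλ₂ = 2.4263 × (1 - cos(139°))
Δλ₂ = 2.4263 × 1.7547
Δλ₂ = 4.2575 pm

The 139° angle produces the larger shift.
Ratio: 4.2575/1.7169 = 2.480

(Intermediate values are shown rounded; full precision is carried through to the final answer.)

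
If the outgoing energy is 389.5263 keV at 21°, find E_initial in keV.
410.3000 keV

Convert final energy to wavelength (hc ≈ 1239.842 keV·pm):
λ' = hc/E' = 1239.842 / 389.5263 = 3.1829 pm

Calculate the Compton shift:
Δλ = λ_C(1 - cos(21°))
Δλ = 2.4263 × (1 - cos(21°))
Δλ = 0.1612 pm

Initial wavelength:
λ = λ' - Δλ = 3.1829 - 0.1612 = 3.0218 pm

Initial energy:
E = hc/λ = 1239.842 / 3.0218 = 410.3000 keV

(Intermediate values are shown rounded; full precision is carried through to the final answer.)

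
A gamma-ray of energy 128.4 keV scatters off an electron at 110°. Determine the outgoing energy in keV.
96.0206 keV

First convert energy to wavelength:
λ = hc/E, with hc ≈ 1239.842 keV·pm (i.e. 1239.842 eV·nm)

For E = 128.4 keV = 128400 eV:
λ = 1239.842 keV·pm / 128.4 keV
λ = 9.6561 pm

Calculate the Compton shift:
Δλ = λ_C(1 - cos(110°)) = 2.4263 × 1.3420
Δλ = 3.2562 pm

Final wavelength:
λ' = 9.6561 + 3.2562 = 12.9122 pm

Final energy:
E' = hc/λ' = 1239.842 / 12.9122 = 96.0206 keV

(Intermediate values are shown rounded; full precision is carried through to the final answer.)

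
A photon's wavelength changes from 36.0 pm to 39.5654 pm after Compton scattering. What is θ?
118.00°

First find the wavelength shift:
Δλ = λ' - λ = 39.5654 - 36.0 = 3.5654 pm

Using Δλ = λ_C(1 - cos θ), with λ_C = h/(m_e·c) ≈ 2.42631024 pm:
cos θ = 1 - Δλ/λ_C
cos θ = 1 - 3.5654/2.42631024
cos θ = -0.469474

θ = arccos(-0.469474)
θ = 118.00°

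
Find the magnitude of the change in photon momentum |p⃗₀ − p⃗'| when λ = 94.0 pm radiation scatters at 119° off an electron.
1.1924e-23 kg·m/s

Photon momentum magnitude is p = h/λ.

Initial momentum:
p₀ = h/λ = 6.6261e-34/9.4000e-11 = 7.0490e-24 kg·m/s

After scattering:
λ' = λ + Δλ = 94.0 + 3.6026 = 97.6026 pm
p' = h/λ' = 6.6261e-34/9.7603e-11 = 6.7888e-24 kg·m/s

Momentum is a vector; the scattered photon's direction makes angle θ = 119° with the incident direction. The magnitude of the vector change Δp⃗ = p⃗₀ − p⃗' is found from the law of cosines:
|Δp⃗|² = p₀² + p'² − 2p₀p'cos θ
|Δp⃗|² = (7.0490e-24)² + (6.7888e-24)² − 2·7.0490e-24·6.7888e-24·cos(119°)
|Δp⃗| = 1.1924e-23 kg·m/s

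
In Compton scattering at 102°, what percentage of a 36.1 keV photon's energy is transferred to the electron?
0.0786 (or 7.86%)

Calculate initial and final photon energies:

Initial: E₀ = 36.1 keV → λ₀ = 34.3447 pm
Compton shift: Δλ = 2.9308 pm
Final wavelength: λ' = 37.2754 pm
Final energy: E' = 33.2616 keV

Fractional energy loss:
(E₀ - E')/E₀ = (36.1000 - 33.2616)/36.1000
= 2.8384/36.1000
= 0.0786
= 7.86%

(Intermediate values are shown rounded; full precision is carried through to the final answer.)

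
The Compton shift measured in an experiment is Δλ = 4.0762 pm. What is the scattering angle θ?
132.84°

From the Compton formula Δλ = λ_C(1 - cos θ), we can solve for θ:

cos θ = 1 - Δλ/λ_C

Given:
- Δλ = 4.0762 pm
- λ_C = h/(m_e·c) ≈ 2.42631024 pm

cos θ = 1 - 4.0762/2.42631024
cos θ = 1 - 1.680000
cos θ = -0.680000

θ = arccos(-0.680000)
θ = 132.84°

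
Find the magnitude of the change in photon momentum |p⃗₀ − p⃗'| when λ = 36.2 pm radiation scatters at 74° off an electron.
2.1532e-23 kg·m/s

Photon momentum magnitude is p = h/λ.

Initial momentum:
p₀ = h/λ = 6.6261e-34/3.6200e-11 = 1.8304e-23 kg·m/s

After scattering:
λ' = λ + Δλ = 36.2 + 1.7575 = 37.9575 pm
p' = h/λ' = 6.6261e-34/3.7958e-11 = 1.7457e-23 kg·m/s

Momentum is a vector; the scattered photon's direction makes angle θ = 74° with the incident direction. The magnitude of the vector change Δp⃗ = p⃗₀ − p⃗' is found from the law of cosines:
|Δp⃗|² = p₀² + p'² − 2p₀p'cos θ
|Δp⃗|² = (1.8304e-23)² + (1.7457e-23)² − 2·1.8304e-23·1.7457e-23·cos(74°)
|Δp⃗| = 2.1532e-23 kg·m/s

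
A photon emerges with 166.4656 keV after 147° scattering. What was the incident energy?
415.0999 keV

Convert final energy to wavelength (hc ≈ 1239.842 keV·pm):
λ' = hc/E' = 1239.842 / 166.4656 = 7.4480 pm

Calculate the Compton shift:
Δλ = λ_C(1 - cos(147°))
Δλ = 2.4263 × (1 - cos(147°))
Δλ = 4.4612 pm

Initial wavelength:
λ = λ' - Δλ = 7.4480 - 4.4612 = 2.9869 pm

Initial energy:
E = hc/λ = 1239.842 / 2.9869 = 415.0999 keV

(Intermediate values are shown rounded; full precision is carried through to the final answer.)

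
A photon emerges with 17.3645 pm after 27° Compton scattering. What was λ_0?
17.1000 pm

From λ' = λ + Δλ, we have λ = λ' - Δλ

First calculate the Compton shift:
Δλ = λ_C(1 - cos θ)
Δλ = 2.4263 × (1 - cos(27°))
Δλ = 2.4263 × 0.1090
Δλ = 0.2645 pm

Initial wavelength:
λ = λ' - Δλ
λ = 17.3645 - 0.2645
λ = 17.1000 pm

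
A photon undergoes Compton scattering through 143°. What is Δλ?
4.3640 pm

Using the Compton scattering formula:
Δλ = λ_C(1 - cos θ)

where λ_C = h/(m_e·c) ≈ 2.4263 pm is the Compton wavelength of an electron.

For θ = 143°:
cos(143°) = -0.7986
1 - cos(143°) = 1.7986

Δλ = 2.4263 × 1.7986
Δλ = 4.3640 pm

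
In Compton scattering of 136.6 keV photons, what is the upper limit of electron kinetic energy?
47.5888 keV

Maximum energy transfer occurs at θ = 180° (backscattering).

Initial photon: E₀ = 136.6 keV → λ₀ = 9.0764 pm

Maximum Compton shift (at 180°):
Δλ_max = 2λ_C = 2 × 2.4263 = 4.8526 pm

Final wavelength:
λ' = 9.0764 + 4.8526 = 13.9291 pm

Minimum photon energy (maximum energy to electron):
E'_min = hc/λ' = 89.0112 keV

Maximum electron kinetic energy:
K_max = E₀ - E'_min = 136.6000 - 89.0112 = 47.5888 keV

(Intermediate values are shown rounded; full precision is carried through to the final answer.)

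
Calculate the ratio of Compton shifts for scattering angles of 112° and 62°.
112° produces the larger shift by a factor of 2.591

Calculate both shifts using Δλ = λ_C(1 - cos θ):

For θ₁ = 62°:
Δλ₁ = 2.4263 × (1 - cos(62°))
Δλ₁ = 2.4263 × 0.5305
Δλ₁ = 1.2872 pm

For θ₂ = 112°:
Δλ₂ = 2.4263 × (1 - cos(112°))
Δλ₂ = 2.4263 × 1.3746
Δλ₂ = 3.3352 pm

The 112° angle produces the larger shift.
Ratio: 3.3352/1.2872 = 2.591

(Intermediate values are shown rounded; full precision is carried through to the final answer.)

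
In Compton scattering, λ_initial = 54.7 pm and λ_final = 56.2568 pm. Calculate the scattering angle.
69.00°

First find the wavelength shift:
Δλ = λ' - λ = 56.2568 - 54.7 = 1.5568 pm

Using Δλ = λ_C(1 - cos θ), with λ_C = h/(m_e·c) ≈ 2.42631024 pm:
cos θ = 1 - Δλ/λ_C
cos θ = 1 - 1.5568/2.42631024
cos θ = 0.358367

θ = arccos(0.358367)
θ = 69.00°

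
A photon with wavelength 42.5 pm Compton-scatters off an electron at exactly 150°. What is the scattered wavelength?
47.0276 pm

Using the Compton formula: λ' = λ + λ_C(1 − cos θ)

For θ = 150°, cos θ = -√3/2 (exact) ≈ -0.8660, so:
1 − cos 150° = 1 − (-√3/2) ≈ 1.8660

Δλ = λ_C × 1.8660 = 2.4263 × 1.8660 = 4.5276 pm

λ' = 42.5 + 4.5276 = 47.0276 pm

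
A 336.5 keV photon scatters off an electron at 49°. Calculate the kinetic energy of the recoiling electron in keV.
62.1398 keV

By energy conservation: K_e = E_initial - E_final

First find the scattered photon energy:
Initial wavelength: λ = hc/E = 3.6845 pm
Compton shift: Δλ = λ_C(1 - cos(49°)) = 0.8345 pm
Final wavelength: λ' = 3.6845 + 0.8345 = 4.5190 pm
Final photon energy: E' = hc/λ' = 274.3602 keV

Electron kinetic energy:
K_e = E - E' = 336.5000 - 274.3602 = 62.1398 keV

(Intermediate values are shown rounded; full precision is carried through to the final answer.)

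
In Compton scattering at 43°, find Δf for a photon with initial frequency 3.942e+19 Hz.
3.112e+18 Hz (decrease)

Convert frequency to wavelength (c = 299792458 m/s):
λ₀ = c/f₀ = 299792458/3.942e+19 = 7.6050852e-12 m = 7.6051 pm

Calculate Compton shift:
Δλ = λ_C(1 - cos(43°)) = 0.6518 pm

Final wavelength:
λ' = λ₀ + Δλ = 7.6051 + 0.6518 = 8.2569 pm

Final frequency:
f' = c/λ' = 299792458/8.2569044e-12 = 3.6308093e+19 Hz

Frequency shift (decrease):
Δf = f₀ - f' = 3.942e+19 - 3.6308093e+19 = 3.112e+18 Hz

(Intermediate values are shown rounded; full precision is carried through to the final answer.)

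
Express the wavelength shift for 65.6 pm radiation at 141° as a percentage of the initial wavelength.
6.5730%

Calculate the Compton shift:
Δλ = λ_C(1 - cos(141°))
Δλ = 2.4263 × (1 - cos(141°))
Δλ = 2.4263 × 1.7771
Δλ = 4.3119 pm

Percentage change:
(Δλ/λ₀) × 100 = (4.3119/65.6) × 100
= 6.5730%

(Intermediate values are shown rounded; full precision is carried through to the final answer.)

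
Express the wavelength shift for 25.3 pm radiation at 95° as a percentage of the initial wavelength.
10.4260%

Calculate the Compton shift:
Δλ = λ_C(1 - cos(95°))
Δλ = 2.4263 × (1 - cos(95°))
Δλ = 2.4263 × 1.0872
Δλ = 2.6378 pm

Percentage change:
(Δλ/λ₀) × 100 = (2.6378/25.3) × 100
= 10.4260%

(Intermediate values are shown rounded; full precision is carried through to the final answer.)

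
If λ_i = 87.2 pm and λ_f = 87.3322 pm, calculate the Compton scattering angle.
19.00°

First find the wavelength shift:
Δλ = λ' - λ = 87.3322 - 87.2 = 0.1322 pm

Using Δλ = λ_C(1 - cos θ), with λ_C = h/(m_e·c) ≈ 2.42631024 pm:
cos θ = 1 - Δλ/λ_C
cos θ = 1 - 0.1322/2.42631024
cos θ = 0.945514

θ = arccos(0.945514)
θ = 19.00°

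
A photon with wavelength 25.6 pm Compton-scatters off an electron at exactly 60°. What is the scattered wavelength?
26.8132 pm

Using the Compton formula: λ' = λ + λ_C(1 − cos θ)

For θ = 60°, cos θ = 1/2 (exact) = 0.5000, so:
1 − cos 60° = 1 − (1/2) = 0.5000

Δλ = λ_C × 0.5000 = 2.4263 × 0.5000 = 1.2132 pm

λ' = 25.6 + 1.2132 = 26.8132 pm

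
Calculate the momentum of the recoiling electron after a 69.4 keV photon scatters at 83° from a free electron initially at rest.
4.6628e-23 kg·m/s

The electron is initially at rest, so by conservation of momentum:
p⃗_e = p⃗₀ − p⃗'  (incident photon momentum minus scattered photon momentum)

Photon momentum magnitudes (p = h/λ = E/c):
λ₀ = hc/E₀ = 17.8652 pm → p₀ = h/λ₀ = 3.7089e-23 kg·m/s
Δλ = λ_C(1 − cos 83°) = 2.1306 pm
λ' = 19.9958 pm → p' = h/λ' = 3.3137e-23 kg·m/s

The scattered photon makes angle θ = 83° with the incident direction, so by the law of cosines:
|p⃗_e|² = p₀² + p'² − 2p₀p'cos θ
|p⃗_e|² = (3.7089e-23)² + (3.3137e-23)² − 2·3.7089e-23·3.3137e-23·cos(83°)
|p⃗_e| = 4.6628e-23 kg·m/s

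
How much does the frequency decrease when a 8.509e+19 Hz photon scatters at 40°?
1.181e+19 Hz (decrease)

Convert frequency to wavelength (c = 299792458 m/s):
λ₀ = c/f₀ = 299792458/8.509e+19 = 3.5232396e-12 m = 3.5232 pm

Calculate Compton shift:
Δλ = λ_C(1 - cos(40°)) = 0.5676 pm

Final wavelength:
λ' = λ₀ + Δλ = 3.5232 + 0.5676 = 4.0909 pm

Final frequency:
f' = c/λ' = 299792458/4.0908884e-12 = 7.3282972e+19 Hz

Frequency shift (decrease):
Δf = f₀ - f' = 8.509e+19 - 7.3282972e+19 = 1.181e+19 Hz

(Intermediate values are shown rounded; full precision is carried through to the final answer.)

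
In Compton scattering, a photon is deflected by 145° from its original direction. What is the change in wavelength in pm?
4.4138 pm

Using the Compton scattering formula:
Δλ = λ_C(1 - cos θ)

where λ_C = h/(m_e·c) ≈ 2.4263 pm is the Compton wavelength of an electron.

For θ = 145°:
cos(145°) = -0.8192
1 - cos(145°) = 1.8192

Δλ = 2.4263 × 1.8192
Δλ = 4.4138 pm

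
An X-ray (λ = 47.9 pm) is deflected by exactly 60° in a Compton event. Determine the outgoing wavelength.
49.1132 pm

Using the Compton formula: λ' = λ + λ_C(1 − cos θ)

For θ = 60°, cos θ = 1/2 (exact) = 0.5000, so:
1 − cos 60° = 1 − (1/2) = 0.5000

Δλ = λ_C × 0.5000 = 2.4263 × 0.5000 = 1.2132 pm

λ' = 47.9 + 1.2132 = 49.1132 pm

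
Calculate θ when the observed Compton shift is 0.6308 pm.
42.27°

From the Compton formula Δλ = λ_C(1 - cos θ), we can solve for θ:

cos θ = 1 - Δλ/λ_C

Given:
- Δλ = 0.6308 pm
- λ_C = h/(m_e·c) ≈ 2.42631024 pm

cos θ = 1 - 0.6308/2.42631024
cos θ = 1 - 0.259983
cos θ = 0.740017

θ = arccos(0.740017)
θ = 42.27°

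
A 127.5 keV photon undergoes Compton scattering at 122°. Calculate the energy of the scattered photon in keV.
92.2755 keV

First convert energy to wavelength:
λ = hc/E, with hc ≈ 1239.842 keV·pm (i.e. 1239.842 eV·nm)

For E = 127.5 keV = 127500 eV:
λ = 1239.842 keV·pm / 127.5 keV
λ = 9.7243 pm

Calculate the Compton shift:
Δλ = λ_C(1 - cos(122°)) = 2.4263 × 1.5299
Δλ = 3.7121 pm

Final wavelength:
λ' = 9.7243 + 3.7121 = 13.4363 pm

Final energy:
E' = hc/λ' = 1239.842 / 13.4363 = 92.2755 keV

(Intermediate values are shown rounded; full precision is carried through to the final answer.)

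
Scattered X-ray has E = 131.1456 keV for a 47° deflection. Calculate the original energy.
142.8000 keV

Convert final energy to wavelength (hc ≈ 1239.842 keV·pm):
λ' = hc/E' = 1239.842 / 131.1456 = 9.4539 pm

Calculate the Compton shift:
Δλ = λ_C(1 - cos(47°))
Δλ = 2.4263 × (1 - cos(47°))
Δλ = 0.7716 pm

Initial wavelength:
λ = λ' - Δλ = 9.4539 - 0.7716 = 8.6824 pm

Initial energy:
E = hc/λ = 1239.842 / 8.6824 = 142.8000 keV

(Intermediate values are shown rounded; full precision is carried through to the final answer.)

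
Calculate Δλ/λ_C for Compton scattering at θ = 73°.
0.7076 λ_C

The Compton shift formula is:
Δλ = λ_C(1 - cos θ)

Dividing both sides by λ_C:
Δλ/λ_C = 1 - cos θ

For θ = 73°:
Δλ/λ_C = 1 - cos(73°)
Δλ/λ_C = 1 - 0.2924
Δλ/λ_C = 0.7076

This means the shift is 0.7076 × λ_C = 1.7169 pm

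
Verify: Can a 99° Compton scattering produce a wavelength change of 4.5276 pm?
No, inconsistent

Calculate the expected shift for θ = 99°:

Δλ_expected = λ_C(1 - cos(99°))
Δλ_expected = 2.4263 × (1 - cos(99°))
Δλ_expected = 2.4263 × 1.1564
Δλ_expected = 2.8059 pm

Given shift: 4.5276 pm
Expected shift: 2.8059 pm
Difference: 1.7217 pm

The values do not match. The given shift corresponds to θ ≈ 150.0°, not 99°.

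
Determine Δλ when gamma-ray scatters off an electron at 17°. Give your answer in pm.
0.1060 pm

Using the Compton scattering formula:
Δλ = λ_C(1 - cos θ)

where λ_C = h/(m_e·c) ≈ 2.4263 pm is the Compton wavelength of an electron.

For θ = 17°:
cos(17°) = 0.9563
1 - cos(17°) = 0.0437

Δλ = 2.4263 × 0.0437
Δλ = 0.1060 pm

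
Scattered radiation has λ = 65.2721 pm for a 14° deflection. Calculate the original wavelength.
65.2000 pm

From λ' = λ + Δλ, we have λ = λ' - Δλ

First calculate the Compton shift:
Δλ = λ_C(1 - cos θ)
Δλ = 2.4263 × (1 - cos(14°))
Δλ = 2.4263 × 0.0297
Δλ = 0.0721 pm

Initial wavelength:
λ = λ' - Δλ
λ = 65.2721 - 0.0721
λ = 65.2000 pm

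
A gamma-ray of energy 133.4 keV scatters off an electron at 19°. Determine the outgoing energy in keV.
131.5293 keV

First convert energy to wavelength:
λ = hc/E, with hc ≈ 1239.842 keV·pm (i.e. 1239.842 eV·nm)

For E = 133.4 keV = 133400 eV:
λ = 1239.842 keV·pm / 133.4 keV
λ = 9.2942 pm

Calculate the Compton shift:
Δλ = λ_C(1 - cos(19°)) = 2.4263 × 0.0545
Δλ = 0.1322 pm

Final wavelength:
λ' = 9.2942 + 0.1322 = 9.4264 pm

Final energy:
E' = hc/λ' = 1239.842 / 9.4264 = 131.5293 keV

(Intermediate values are shown rounded; full precision is carried through to the final answer.)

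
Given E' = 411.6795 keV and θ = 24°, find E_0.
442.5000 keV

Convert final energy to wavelength (hc ≈ 1239.842 keV·pm):
λ' = hc/E' = 1239.842 / 411.6795 = 3.0117 pm

Calculate the Compton shift:
Δλ = λ_C(1 - cos(24°))
Δλ = 2.4263 × (1 - cos(24°))
Δλ = 0.2098 pm

Initial wavelength:
λ = λ' - Δλ = 3.0117 - 0.2098 = 2.8019 pm

Initial energy:
E = hc/λ = 1239.842 / 2.8019 = 442.5000 keV

(Intermediate values are shown rounded; full precision is carried through to the final answer.)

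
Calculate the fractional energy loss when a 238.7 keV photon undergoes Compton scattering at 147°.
0.4620 (or 46.20%)

Calculate initial and final photon energies:

Initial: E₀ = 238.7 keV → λ₀ = 5.1941 pm
Compton shift: Δλ = 4.4612 pm
Final wavelength: λ' = 9.6553 pm
Final energy: E' = 128.4101 keV

Fractional energy loss:
(E₀ - E')/E₀ = (238.7000 - 128.4101)/238.7000
= 110.2899/238.7000
= 0.4620
= 46.20%

(Intermediate values are shown rounded; full precision is carried through to the final answer.)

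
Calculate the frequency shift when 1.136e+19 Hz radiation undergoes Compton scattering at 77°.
7.556e+17 Hz (decrease)

Convert frequency to wavelength (c = 299792458 m/s):
λ₀ = c/f₀ = 299792458/1.136e+19 = 2.6390181e-11 m = 26.3902 pm

Calculate Compton shift:
Δλ = λ_C(1 - cos(77°)) = 1.8805 pm

Final wavelength:
λ' = λ₀ + Δλ = 26.3902 + 1.8805 = 28.2707 pm

Final frequency:
f' = c/λ' = 299792458/2.8270690e-11 = 1.0604356e+19 Hz

Frequency shift (decrease):
Δf = f₀ - f' = 1.136e+19 - 1.0604356e+19 = 7.556e+17 Hz

(Intermediate values are shown rounded; full precision is carried through to the final answer.)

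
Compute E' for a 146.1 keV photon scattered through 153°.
94.8296 keV

First convert energy to wavelength:
λ = hc/E, with hc ≈ 1239.842 keV·pm (i.e. 1239.842 eV·nm)

For E = 146.1 keV = 146100 eV:
λ = 1239.842 keV·pm / 146.1 keV
λ = 8.4863 pm

Calculate the Compton shift:
Δλ = λ_C(1 - cos(153°)) = 2.4263 × 1.8910
Δλ = 4.5882 pm

Final wavelength:
λ' = 8.4863 + 4.5882 = 13.0744 pm

Final energy:
E' = hc/λ' = 1239.842 / 13.0744 = 94.8296 keV

(Intermediate values are shown rounded; full precision is carried through to the final answer.)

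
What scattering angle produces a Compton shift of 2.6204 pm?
94.59°

From the Compton formula Δλ = λ_C(1 - cos θ), we can solve for θ:

cos θ = 1 - Δλ/λ_C

Given:
- Δλ = 2.6204 pm
- λ_C = h/(m_e·c) ≈ 2.42631024 pm

cos θ = 1 - 2.6204/2.42631024
cos θ = 1 - 1.079994
cos θ = -0.079994

θ = arccos(-0.079994)
θ = 94.59°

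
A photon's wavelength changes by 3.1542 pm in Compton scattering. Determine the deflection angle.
107.46°

From the Compton formula Δλ = λ_C(1 - cos θ), we can solve for θ:

cos θ = 1 - Δλ/λ_C

Given:
- Δλ = 3.1542 pm
- λ_C = h/(m_e·c) ≈ 2.42631024 pm

cos θ = 1 - 3.1542/2.42631024
cos θ = 1 - 1.299999
cos θ = -0.299999

θ = arccos(-0.299999)
θ = 107.46°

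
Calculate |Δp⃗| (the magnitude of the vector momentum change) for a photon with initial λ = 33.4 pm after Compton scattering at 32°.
1.0879e-23 kg·m/s

Photon momentum magnitude is p = h/λ.

Initial momentum:
p₀ = h/λ = 6.6261e-34/3.3400e-11 = 1.9839e-23 kg·m/s

After scattering:
λ' = λ + Δλ = 33.4 + 0.3687 = 33.7687 pm
p' = h/λ' = 6.6261e-34/3.3769e-11 = 1.9622e-23 kg·m/s

Momentum is a vector; the scattered photon's direction makes angle θ = 32° with the incident direction. The magnitude of the vector change Δp⃗ = p⃗₀ − p⃗' is found from the law of cosines:
|Δp⃗|² = p₀² + p'² − 2p₀p'cos θ
|Δp⃗|² = (1.9839e-23)² + (1.9622e-23)² − 2·1.9839e-23·1.9622e-23·cos(32°)
|Δp⃗| = 1.0879e-23 kg·m/s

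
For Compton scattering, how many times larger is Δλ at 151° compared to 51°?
151° produces the larger shift by a factor of 5.057

Calculate both shifts using Δλ = λ_C(1 - cos θ):

For θ₁ = 51°:
Δλ₁ = 2.4263 × (1 - cos(51°))
Δλ₁ = 2.4263 × 0.3707
Δλ₁ = 0.8994 pm

For θ₂ = 151°:
Δλ₂ = 2.4263 × (1 - cos(151°))
Δλ₂ = 2.4263 × 1.8746
Δλ₂ = 4.5484 pm

The 151° angle produces the larger shift.
Ratio: 4.5484/0.8994 = 5.057

(Intermediate values are shown rounded; full precision is carried through to the final answer.)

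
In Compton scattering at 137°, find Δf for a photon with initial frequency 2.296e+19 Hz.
5.589e+18 Hz (decrease)

Convert frequency to wavelength (c = 299792458 m/s):
λ₀ = c/f₀ = 299792458/2.296e+19 = 1.3057163e-11 m = 13.0572 pm

Calculate Compton shift:
Δλ = λ_C(1 - cos(137°)) = 4.2008 pm

Final wavelength:
λ' = λ₀ + Δλ = 13.0572 + 4.2008 = 17.2580 pm

Final frequency:
f' = c/λ' = 299792458/1.7257964e-11 = 1.7371253e+19 Hz

Frequency shift (decrease):
Δf = f₀ - f' = 2.296e+19 - 1.7371253e+19 = 5.589e+18 Hz

(Intermediate values are shown rounded; full precision is carried through to the final answer.)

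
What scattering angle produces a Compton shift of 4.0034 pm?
130.54°

From the Compton formula Δλ = λ_C(1 - cos θ), we can solve for θ:

cos θ = 1 - Δλ/λ_C

Given:
- Δλ = 4.0034 pm
- λ_C = h/(m_e·c) ≈ 2.42631024 pm

cos θ = 1 - 4.0034/2.42631024
cos θ = 1 - 1.649995
cos θ = -0.649995

θ = arccos(-0.649995)
θ = 130.54°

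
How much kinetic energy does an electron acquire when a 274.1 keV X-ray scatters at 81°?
85.3894 keV

By energy conservation: K_e = E_initial - E_final

First find the scattered photon energy:
Initial wavelength: λ = hc/E = 4.5233 pm
Compton shift: Δλ = λ_C(1 - cos(81°)) = 2.0468 pm
Final wavelength: λ' = 4.5233 + 2.0468 = 6.5701 pm
Final photon energy: E' = hc/λ' = 188.7106 keV

Electron kinetic energy:
K_e = E - E' = 274.1000 - 188.7106 = 85.3894 keV

(Intermediate values are shown rounded; full precision is carried through to the final answer.)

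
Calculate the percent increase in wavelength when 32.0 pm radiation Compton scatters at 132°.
12.6557%

Calculate the Compton shift:
Δλ = λ_C(1 - cos(132°))
Δλ = 2.4263 × (1 - cos(132°))
Δλ = 2.4263 × 1.6691
Δλ = 4.0498 pm

Percentage change:
(Δλ/λ₀) × 100 = (4.0498/32.0) × 100
= 12.6557%

(Intermediate values are shown rounded; full precision is carried through to the final answer.)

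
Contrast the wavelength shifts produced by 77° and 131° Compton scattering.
131° produces the larger shift by a factor of 2.137

Calculate both shifts using Δλ = λ_C(1 - cos θ):

For θ₁ = 77°:
Δλ₁ = 2.4263 × (1 - cos(77°))
Δλ₁ = 2.4263 × 0.7750
Δλ₁ = 1.8805 pm

For θ₂ = 131°:
Δλ₂ = 2.4263 × (1 - cos(131°))
Δλ₂ = 2.4263 × 1.6561
Δλ₂ = 4.0181 pm

The 131° angle produces the larger shift.
Ratio: 4.0181/1.8805 = 2.137

(Intermediate values are shown rounded; full precision is carried through to the final answer.)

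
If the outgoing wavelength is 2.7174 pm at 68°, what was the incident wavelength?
1.2000 pm

From λ' = λ + Δλ, we have λ = λ' - Δλ

First calculate the Compton shift:
Δλ = λ_C(1 - cos θ)
Δλ = 2.4263 × (1 - cos(68°))
Δλ = 2.4263 × 0.6254
Δλ = 1.5174 pm

Initial wavelength:
λ = λ' - Δλ
λ = 2.7174 - 1.5174
λ = 1.2000 pm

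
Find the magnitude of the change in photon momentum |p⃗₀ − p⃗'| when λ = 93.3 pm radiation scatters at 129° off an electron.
1.2560e-23 kg·m/s

Photon momentum magnitude is p = h/λ.

Initial momentum:
p₀ = h/λ = 6.6261e-34/9.3300e-11 = 7.1019e-24 kg·m/s

After scattering:
λ' = λ + Δλ = 93.3 + 3.9532 = 97.2532 pm
p' = h/λ' = 6.6261e-34/9.7253e-11 = 6.8132e-24 kg·m/s

Momentum is a vector; the scattered photon's direction makes angle θ = 129° with the incident direction. The magnitude of the vector change Δp⃗ = p⃗₀ − p⃗' is found from the law of cosines:
|Δp⃗|² = p₀² + p'² − 2p₀p'cos θ
|Δp⃗|² = (7.1019e-24)² + (6.8132e-24)² − 2·7.1019e-24·6.8132e-24·cos(129°)
|Δp⃗| = 1.2560e-23 kg·m/s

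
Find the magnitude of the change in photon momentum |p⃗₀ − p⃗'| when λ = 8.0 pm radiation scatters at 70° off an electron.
8.7839e-23 kg·m/s

Photon momentum magnitude is p = h/λ.

Initial momentum:
p₀ = h/λ = 6.6261e-34/8.0000e-12 = 8.2826e-23 kg·m/s

After scattering:
λ' = λ + Δλ = 8.0 + 1.5965 = 9.5965 pm
p' = h/λ' = 6.6261e-34/9.5965e-12 = 6.9047e-23 kg·m/s

Momentum is a vector; the scattered photon's direction makes angle θ = 70° with the incident direction. The magnitude of the vector change Δp⃗ = p⃗₀ − p⃗' is found from the law of cosines:
|Δp⃗|² = p₀² + p'² − 2p₀p'cos θ
|Δp⃗|² = (8.2826e-23)² + (6.9047e-23)² − 2·8.2826e-23·6.9047e-23·cos(70°)
|Δp⃗| = 8.7839e-23 kg·m/s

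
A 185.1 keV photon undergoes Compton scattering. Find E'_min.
107.3377 keV (at θ = 180°)

The scattered photon has minimum energy when its wavelength is maximum, i.e., when the Compton shift Δλ = λ_C(1 − cos θ) is maximum. This occurs at θ = 180° (backscattering), giving Δλ_max = 2λ_C = 4.8526 pm.

Initial wavelength: λ₀ = hc/E₀ = 6.6982 pm
Maximum final wavelength: λ'_max = λ₀ + 2λ_C = 6.6982 + 4.8526 = 11.5508 pm
Minimum final energy: E'_min = hc/λ'_max = 107.3377 keV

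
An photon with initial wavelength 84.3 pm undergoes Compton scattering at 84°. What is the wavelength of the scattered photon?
86.4727 pm

Using the Compton scattering formula:
λ' = λ + Δλ = λ + λ_C(1 - cos θ)

Given:
- Initial wavelength λ = 84.3 pm
- Scattering angle θ = 84°
- Compton wavelength λ_C ≈ 2.4263 pm

Calculate the shift:
Δλ = 2.4263 × (1 - cos(84°))
Δλ = 2.4263 × 0.8955
Δλ = 2.1727 pm

Final wavelength:
λ' = 84.3 + 2.1727 = 86.4727 pm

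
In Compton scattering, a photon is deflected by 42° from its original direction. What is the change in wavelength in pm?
0.6232 pm

Using the Compton scattering formula:
Δλ = λ_C(1 - cos θ)

where λ_C = h/(m_e·c) ≈ 2.4263 pm is the Compton wavelength of an electron.

For θ = 42°:
cos(42°) = 0.7431
1 - cos(42°) = 0.2569

Δλ = 2.4263 × 0.2569
Δλ = 0.6232 pm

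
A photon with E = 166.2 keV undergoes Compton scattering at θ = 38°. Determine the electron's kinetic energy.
10.7201 keV

By energy conservation: K_e = E_initial - E_final

First find the scattered photon energy:
Initial wavelength: λ = hc/E = 7.4599 pm
Compton shift: Δλ = λ_C(1 - cos(38°)) = 0.5144 pm
Final wavelength: λ' = 7.4599 + 0.5144 = 7.9743 pm
Final photon energy: E' = hc/λ' = 155.4799 keV

Electron kinetic energy:
K_e = E - E' = 166.2000 - 155.4799 = 10.7201 keV

(Intermediate values are shown rounded; full precision is carried through to the final answer.)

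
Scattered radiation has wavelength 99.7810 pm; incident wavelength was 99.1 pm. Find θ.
44.00°

First find the wavelength shift:
Δλ = λ' - λ = 99.7810 - 99.1 = 0.6810 pm

Using Δλ = λ_C(1 - cos θ), with λ_C = h/(m_e·c) ≈ 2.42631024 pm:
cos θ = 1 - Δλ/λ_C
cos θ = 1 - 0.6810/2.42631024
cos θ = 0.719327

θ = arccos(0.719327)
θ = 44.00°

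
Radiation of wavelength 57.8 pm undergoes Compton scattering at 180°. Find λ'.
62.6526 pm

Using the Compton formula: λ' = λ + λ_C(1 − cos θ)

For θ = 180°, cos θ = -1 (exact) = -1.0000, so:
1 − cos 180° = 1 − (-1) = 2.0000

Δλ = λ_C × 2.0000 = 2.4263 × 2.0000 = 4.8526 pm

λ' = 57.8 + 4.8526 = 62.6526 pm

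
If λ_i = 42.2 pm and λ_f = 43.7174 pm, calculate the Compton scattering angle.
68.00°

First find the wavelength shift:
Δλ = λ' - λ = 43.7174 - 42.2 = 1.5174 pm

Using Δλ = λ_C(1 - cos θ), with λ_C = h/(m_e·c) ≈ 2.42631024 pm:
cos θ = 1 - Δλ/λ_C
cos θ = 1 - 1.5174/2.42631024
cos θ = 0.374606

θ = arccos(0.374606)
θ = 68.00°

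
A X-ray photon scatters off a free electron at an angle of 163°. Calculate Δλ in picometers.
4.7466 pm

Using the Compton scattering formula:
Δλ = λ_C(1 - cos θ)

where λ_C = h/(m_e·c) ≈ 2.4263 pm is the Compton wavelength of an electron.

For θ = 163°:
cos(163°) = -0.9563
1 - cos(163°) = 1.9563

Δλ = 2.4263 × 1.9563
Δλ = 4.7466 pm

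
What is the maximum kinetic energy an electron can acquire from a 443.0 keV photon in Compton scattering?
280.9580 keV

Maximum energy transfer occurs at θ = 180° (backscattering).

Initial photon: E₀ = 443.0 keV → λ₀ = 2.7987 pm

Maximum Compton shift (at 180°):
Δλ_max = 2λ_C = 2 × 2.4263 = 4.8526 pm

Final wavelength:
λ' = 2.7987 + 4.8526 = 7.6514 pm

Minimum photon energy (maximum energy to electron):
E'_min = hc/λ' = 162.0420 keV

Maximum electron kinetic energy:
K_max = E₀ - E'_min = 443.0000 - 162.0420 = 280.9580 keV

(Intermediate values are shown rounded; full precision is carried through to the final answer.)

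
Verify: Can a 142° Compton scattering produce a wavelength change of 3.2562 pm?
No, inconsistent

Calculate the expected shift for θ = 142°:

Δλ_expected = λ_C(1 - cos(142°))
Δλ_expected = 2.4263 × (1 - cos(142°))
Δλ_expected = 2.4263 × 1.7880
Δλ_expected = 4.3383 pm

Given shift: 3.2562 pm
Expected shift: 4.3383 pm
Difference: 1.0821 pm

The values do not match. The given shift corresponds to θ ≈ 110.0°, not 142°.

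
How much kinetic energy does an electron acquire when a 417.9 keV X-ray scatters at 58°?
116.0444 keV

By energy conservation: K_e = E_initial - E_final

First find the scattered photon energy:
Initial wavelength: λ = hc/E = 2.9668 pm
Compton shift: Δλ = λ_C(1 - cos(58°)) = 1.1406 pm
Final wavelength: λ' = 2.9668 + 1.1406 = 4.1074 pm
Final photon energy: E' = hc/λ' = 301.8556 keV

Electron kinetic energy:
K_e = E - E' = 417.9000 - 301.8556 = 116.0444 keV

(Intermediate values are shown rounded; full precision is carried through to the final answer.)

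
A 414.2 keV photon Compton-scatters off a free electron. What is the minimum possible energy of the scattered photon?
158.0229 keV (at θ = 180°)

The scattered photon has minimum energy when its wavelength is maximum, i.e., when the Compton shift Δλ = λ_C(1 − cos θ) is maximum. This occurs at θ = 180° (backscattering), giving Δλ_max = 2λ_C = 4.8526 pm.

Initial wavelength: λ₀ = hc/E₀ = 2.9933 pm
Maximum final wavelength: λ'_max = λ₀ + 2λ_C = 2.9933 + 4.8526 = 7.8460 pm
Minimum final energy: E'_min = hc/λ'_max = 158.0229 keV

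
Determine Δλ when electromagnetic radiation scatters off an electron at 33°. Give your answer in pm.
0.3914 pm

Using the Compton scattering formula:
Δλ = λ_C(1 - cos θ)

where λ_C = h/(m_e·c) ≈ 2.4263 pm is the Compton wavelength of an electron.

For θ = 33°:
cos(33°) = 0.8387
1 - cos(33°) = 0.1613

Δλ = 2.4263 × 0.1613
Δλ = 0.3914 pm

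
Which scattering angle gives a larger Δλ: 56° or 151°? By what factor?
151° produces the larger shift by a factor of 4.253

Calculate both shifts using Δλ = λ_C(1 - cos θ):

For θ₁ = 56°:
Δλ₁ = 2.4263 × (1 - cos(56°))
Δλ₁ = 2.4263 × 0.4408
Δλ₁ = 1.0695 pm

For θ₂ = 151°:
Δλ₂ = 2.4263 × (1 - cos(151°))
Δλ₂ = 2.4263 × 1.8746
Δλ₂ = 4.5484 pm

The 151° angle produces the larger shift.
Ratio: 4.5484/1.0695 = 4.253

(Intermediate values are shown rounded; full precision is carried through to the final answer.)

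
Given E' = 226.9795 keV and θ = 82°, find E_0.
367.5001 keV

Convert final energy to wavelength (hc ≈ 1239.842 keV·pm):
λ' = hc/E' = 1239.842 / 226.9795 = 5.4624 pm

Calculate the Compton shift:
Δλ = λ_C(1 - cos(82°))
Δλ = 2.4263 × (1 - cos(82°))
Δλ = 2.0886 pm

Initial wavelength:
λ = λ' - Δλ = 5.4624 - 2.0886 = 3.3737 pm

Initial energy:
E = hc/λ = 1239.842 / 3.3737 = 367.5001 keV

(Intermediate values are shown rounded; full precision is carried through to the final answer.)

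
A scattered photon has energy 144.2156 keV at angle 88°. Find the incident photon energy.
198.2000 keV

Convert final energy to wavelength (hc ≈ 1239.842 keV·pm):
λ' = hc/E' = 1239.842 / 144.2156 = 8.5971 pm

Calculate the Compton shift:
Δλ = λ_C(1 - cos(88°))
Δλ = 2.4263 × (1 - cos(88°))
Δλ = 2.3416 pm

Initial wavelength:
λ = λ' - Δλ = 8.5971 - 2.3416 = 6.2555 pm

Initial energy:
E = hc/λ = 1239.842 / 6.2555 = 198.2000 keV

(Intermediate values are shown rounded; full precision is carried through to the final answer.)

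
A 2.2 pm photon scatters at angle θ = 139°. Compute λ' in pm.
6.4575 pm

Using the Compton scattering formula:
λ' = λ + Δλ = λ + λ_C(1 - cos θ)

Given:
- Initial wavelength λ = 2.2 pm
- Scattering angle θ = 139°
- Compton wavelength λ_C ≈ 2.4263 pm

Calculate the shift:
Δλ = 2.4263 × (1 - cos(139°))
Δλ = 2.4263 × 1.7547
Δλ = 4.2575 pm

Final wavelength:
λ' = 2.2 + 4.2575 = 6.4575 pm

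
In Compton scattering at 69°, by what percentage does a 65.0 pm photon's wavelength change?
2.3951%

Calculate the Compton shift:
Δλ = λ_C(1 - cos(69°))
Δλ = 2.4263 × (1 - cos(69°))
Δλ = 2.4263 × 0.6416
Δλ = 1.5568 pm

Percentage change:
(Δλ/λ₀) × 100 = (1.5568/65.0) × 100
= 2.3951%

(Intermediate values are shown rounded; full precision is carried through to the final answer.)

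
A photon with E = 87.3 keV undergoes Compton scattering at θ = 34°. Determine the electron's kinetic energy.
2.4775 keV

By energy conservation: K_e = E_initial - E_final

First find the scattered photon energy:
Initial wavelength: λ = hc/E = 14.2021 pm
Compton shift: Δλ = λ_C(1 - cos(34°)) = 0.4148 pm
Final wavelength: λ' = 14.2021 + 0.4148 = 14.6169 pm
Final photon energy: E' = hc/λ' = 84.8225 keV

Electron kinetic energy:
K_e = E - E' = 87.3000 - 84.8225 = 2.4775 keV

(Intermediate values are shown rounded; full precision is carried through to the final answer.)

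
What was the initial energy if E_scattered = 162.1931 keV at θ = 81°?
221.4999 keV

Convert final energy to wavelength (hc ≈ 1239.842 keV·pm):
λ' = hc/E' = 1239.842 / 162.1931 = 7.6442 pm

Calculate the Compton shift:
Δλ = λ_C(1 - cos(81°))
Δλ = 2.4263 × (1 - cos(81°))
Δλ = 2.0468 pm

Initial wavelength:
λ = λ' - Δλ = 7.6442 - 2.0468 = 5.5975 pm

Initial energy:
E = hc/λ = 1239.842 / 5.5975 = 221.4999 keV

(Intermediate values are shown rounded; full precision is carried through to the final answer.)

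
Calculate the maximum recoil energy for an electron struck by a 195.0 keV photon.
84.4063 keV

Maximum energy transfer occurs at θ = 180° (backscattering).

Initial photon: E₀ = 195.0 keV → λ₀ = 6.3582 pm

Maximum Compton shift (at 180°):
Δλ_max = 2λ_C = 2 × 2.4263 = 4.8526 pm

Final wavelength:
λ' = 6.3582 + 4.8526 = 11.2108 pm

Minimum photon energy (maximum energy to electron):
E'_min = hc/λ' = 110.5937 keV

Maximum electron kinetic energy:
K_max = E₀ - E'_min = 195.0000 - 110.5937 = 84.4063 keV

(Intermediate values are shown rounded; full precision is carried through to the final answer.)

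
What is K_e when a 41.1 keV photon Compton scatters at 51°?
1.1899 keV

By energy conservation: K_e = E_initial - E_final

First find the scattered photon energy:
Initial wavelength: λ = hc/E = 30.1665 pm
Compton shift: Δλ = λ_C(1 - cos(51°)) = 0.8994 pm
Final wavelength: λ' = 30.1665 + 0.8994 = 31.0659 pm
Final photon energy: E' = hc/λ' = 39.9101 keV

Electron kinetic energy:
K_e = E - E' = 41.1000 - 39.9101 = 1.1899 keV

(Intermediate values are shown rounded; full precision is carried through to the final answer.)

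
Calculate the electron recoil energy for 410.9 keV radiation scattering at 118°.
222.5536 keV

By energy conservation: K_e = E_initial - E_final

First find the scattered photon energy:
Initial wavelength: λ = hc/E = 3.0174 pm
Compton shift: Δλ = λ_C(1 - cos(118°)) = 3.5654 pm
Final wavelength: λ' = 3.0174 + 3.5654 = 6.5828 pm
Final photon energy: E' = hc/λ' = 188.3464 keV

Electron kinetic energy:
K_e = E - E' = 410.9000 - 188.3464 = 222.5536 keV

(Intermediate values are shown rounded; full precision is carried through to the final answer.)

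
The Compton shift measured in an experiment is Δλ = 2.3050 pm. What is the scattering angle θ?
87.13°

From the Compton formula Δλ = λ_C(1 - cos θ), we can solve for θ:

cos θ = 1 - Δλ/λ_C

Given:
- Δλ = 2.3050 pm
- λ_C = h/(m_e·c) ≈ 2.42631024 pm

cos θ = 1 - 2.3050/2.42631024
cos θ = 1 - 0.950002
cos θ = 0.049998

θ = arccos(0.049998)
θ = 87.13°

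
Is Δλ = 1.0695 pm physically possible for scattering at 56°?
Yes, consistent

Calculate the expected shift for θ = 56°:

Δλ_expected = λ_C(1 - cos(56°))
Δλ_expected = 2.4263 × (1 - cos(56°))
Δλ_expected = 2.4263 × 0.4408
Δλ_expected = 1.0695 pm

Given shift: 1.0695 pm
Expected shift: 1.0695 pm
Difference: 0.0000 pm

The values match. This is consistent with Compton scattering at the stated angle.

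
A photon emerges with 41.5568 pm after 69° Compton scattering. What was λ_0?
40.0000 pm

From λ' = λ + Δλ, we have λ = λ' - Δλ

First calculate the Compton shift:
Δλ = λ_C(1 - cos θ)
Δλ = 2.4263 × (1 - cos(69°))
Δλ = 2.4263 × 0.6416
Δλ = 1.5568 pm

Initial wavelength:
λ = λ' - Δλ
λ = 41.5568 - 1.5568
λ = 40.0000 pm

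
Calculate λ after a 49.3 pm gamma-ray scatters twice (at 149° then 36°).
54.2694 pm

Apply Compton shift twice:

First scattering at θ₁ = 149°:
Δλ₁ = λ_C(1 - cos(149°))
Δλ₁ = 2.4263 × 1.8572
Δλ₁ = 4.5061 pm

After first scattering:
λ₁ = 49.3 + 4.5061 = 53.8061 pm

Second scattering at θ₂ = 36°:
Δλ₂ = λ_C(1 - cos(36°))
Δλ₂ = 2.4263 × 0.1910
Δλ₂ = 0.4634 pm

Final wavelength:
λ₂ = 53.8061 + 0.4634 = 54.2694 pm

Total shift: Δλ_total = 4.5061 + 0.4634 = 4.9694 pm

(Intermediate values are shown rounded; full precision is carried through to the final answer.)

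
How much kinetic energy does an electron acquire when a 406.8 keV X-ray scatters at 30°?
39.2059 keV

By energy conservation: K_e = E_initial - E_final

First find the scattered photon energy:
Initial wavelength: λ = hc/E = 3.0478 pm
Compton shift: Δλ = λ_C(1 - cos(30°)) = 0.3251 pm
Final wavelength: λ' = 3.0478 + 0.3251 = 3.3729 pm
Final photon energy: E' = hc/λ' = 367.5941 keV

Electron kinetic energy:
K_e = E - E' = 406.8000 - 367.5941 = 39.2059 keV

(Intermediate values are shown rounded; full precision is carried through to the final answer.)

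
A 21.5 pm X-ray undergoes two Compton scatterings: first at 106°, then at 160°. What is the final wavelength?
29.3014 pm

Apply Compton shift twice:

First scattering at θ₁ = 106°:
Δλ₁ = λ_C(1 - cos(106°))
Δλ₁ = 2.4263 × 1.2756
Δλ₁ = 3.0951 pm

After first scattering:
λ₁ = 21.5 + 3.0951 = 24.5951 pm

Second scattering at θ₂ = 160°:
Δλ₂ = λ_C(1 - cos(160°))
Δλ₂ = 2.4263 × 1.9397
Δλ₂ = 4.7063 pm

Final wavelength:
λ₂ = 24.5951 + 4.7063 = 29.3014 pm

Total shift: Δλ_total = 3.0951 + 4.7063 = 7.8014 pm

(Intermediate values are shown rounded; full precision is carried through to the final answer.)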